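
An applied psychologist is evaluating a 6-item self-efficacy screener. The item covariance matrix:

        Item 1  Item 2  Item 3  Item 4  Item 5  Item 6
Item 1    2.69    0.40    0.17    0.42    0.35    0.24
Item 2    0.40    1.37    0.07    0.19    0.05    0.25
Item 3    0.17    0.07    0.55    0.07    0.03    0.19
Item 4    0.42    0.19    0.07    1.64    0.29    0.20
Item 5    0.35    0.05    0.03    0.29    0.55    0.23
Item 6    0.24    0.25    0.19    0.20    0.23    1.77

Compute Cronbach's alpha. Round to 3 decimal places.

Cronbach's alpha = 0.508

ΣVar(i) = 2.69 + 1.37 + 0.55 + 1.64 + 0.55 + 1.77 = 8.57
Sum of off-diagonal covariances = 3.15
total variance = 8.57 + 2 × 3.15 = 14.87
α = (k/(k−1))·(1 − ΣVar(i)/total variance) = (6/5)·(1 − 8.57/14.87) = 0.508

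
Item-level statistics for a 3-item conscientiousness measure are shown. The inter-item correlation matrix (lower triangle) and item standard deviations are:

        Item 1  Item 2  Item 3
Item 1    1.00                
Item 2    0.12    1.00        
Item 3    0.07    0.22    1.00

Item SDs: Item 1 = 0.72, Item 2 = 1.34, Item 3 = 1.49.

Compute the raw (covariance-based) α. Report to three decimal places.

α = 0.326

Σσ²ᵢ = 0.72² + 1.34² + 1.49² = 4.5341
Covariances σ_ij = r_ij · s_i · s_j:
  σ(Item 1,Item 2) = 0.12 × 0.72 × 1.34 = 0.1158
  σ(Item 1,Item 3) = 0.07 × 0.72 × 1.49 = 0.0751
  σ(Item 2,Item 3) = 0.22 × 1.34 × 1.49 = 0.4393
σ²_T = Σσ²ᵢ + 2·Σσ_ij = 4.5341 + 2 × 0.6302 = 5.7945
α = (3/2)·(1 − 4.5341/5.7945) = 0.326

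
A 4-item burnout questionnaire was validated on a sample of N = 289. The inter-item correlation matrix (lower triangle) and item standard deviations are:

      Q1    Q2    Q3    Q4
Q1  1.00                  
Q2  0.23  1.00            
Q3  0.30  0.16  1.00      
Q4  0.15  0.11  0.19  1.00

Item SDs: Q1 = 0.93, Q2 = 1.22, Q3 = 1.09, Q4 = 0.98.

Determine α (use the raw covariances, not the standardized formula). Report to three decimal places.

α = 0.476

Σσ²ᵢ = 0.93² + 1.22² + 1.09² + 0.98² = 4.5018
Covariances σ_ij = r_ij · s_i · s_j:
  σ(Q1,Q2) = 0.23 × 0.93 × 1.22 = 0.2610
  σ(Q1,Q3) = 0.30 × 0.93 × 1.09 = 0.3041
  σ(Q1,Q4) = 0.15 × 0.93 × 0.98 = 0.1367
  σ(Q2,Q3) = 0.16 × 1.22 × 1.09 = 0.2128
  σ(Q2,Q4) = 0.11 × 1.22 × 0.98 = 0.1315
  σ(Q3,Q4) = 0.19 × 1.09 × 0.98 = 0.2030
σ²_T = Σσ²ᵢ + 2·Σσ_ij = 4.5018 + 2 × 1.2491 = 7.0000
α = (4/3)·(1 − 4.5018/7.0000) = 0.476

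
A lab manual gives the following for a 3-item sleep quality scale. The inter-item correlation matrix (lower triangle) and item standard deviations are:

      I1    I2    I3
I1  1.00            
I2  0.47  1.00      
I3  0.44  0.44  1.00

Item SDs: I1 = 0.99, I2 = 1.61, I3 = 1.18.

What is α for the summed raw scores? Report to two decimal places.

α = 0.69

Σσ²ᵢ = 0.99² + 1.61² + 1.18² = 4.9646
Covariances σ_ij = r_ij · s_i · s_j:
  σ(I1,I2) = 0.47 × 0.99 × 1.61 = 0.7491
  σ(I1,I3) = 0.44 × 0.99 × 1.18 = 0.5140
  σ(I2,I3) = 0.44 × 1.61 × 1.18 = 0.8359
σ²_T = Σσ²ᵢ + 2·Σσ_ij = 4.9646 + 2 × 2.0990 = 9.1626
α = (3/2)·(1 − 4.9646/9.1626) = 0.69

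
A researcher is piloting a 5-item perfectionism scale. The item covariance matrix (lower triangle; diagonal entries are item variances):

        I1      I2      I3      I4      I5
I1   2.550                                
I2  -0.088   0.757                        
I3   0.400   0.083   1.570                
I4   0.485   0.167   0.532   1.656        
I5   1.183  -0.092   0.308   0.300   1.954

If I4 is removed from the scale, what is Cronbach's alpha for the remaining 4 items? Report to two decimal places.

Remaining items: I1, I2, I3, I5 (k = 4).
Σσᵢ² = 2.550 + 0.757 + 1.570 + 1.954 = 6.831
total variance = 6.831 + 2 × 1.794 = 10.419
α (item deleted) = (4/3)·(1 − 6.831/10.419) = 0.46

Cronbach's alpha = 0.46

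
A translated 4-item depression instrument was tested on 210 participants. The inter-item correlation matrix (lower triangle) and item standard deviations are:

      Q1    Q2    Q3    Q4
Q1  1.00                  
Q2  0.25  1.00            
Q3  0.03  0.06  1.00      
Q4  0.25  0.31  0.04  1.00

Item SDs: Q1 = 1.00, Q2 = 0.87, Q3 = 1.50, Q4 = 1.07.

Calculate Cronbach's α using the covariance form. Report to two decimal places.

α = 0.36

Σσ²ᵢ = 1.00² + 0.87² + 1.50² + 1.07² = 5.1518
Covariances σ_ij = r_ij · s_i · s_j:
  σ(Q1,Q2) = 0.25 × 1.00 × 0.87 = 0.2175
  σ(Q1,Q3) = 0.03 × 1.00 × 1.50 = 0.0450
  σ(Q1,Q4) = 0.25 × 1.00 × 1.07 = 0.2675
  σ(Q2,Q3) = 0.06 × 0.87 × 1.50 = 0.0783
  σ(Q2,Q4) = 0.31 × 0.87 × 1.07 = 0.2886
  σ(Q3,Q4) = 0.04 × 1.50 × 1.07 = 0.0642
σ²_T = Σσ²ᵢ + 2·Σσ_ij = 5.1518 + 2 × 0.9611 = 7.0740
α = (4/3)·(1 − 5.1518/7.0740) = 0.36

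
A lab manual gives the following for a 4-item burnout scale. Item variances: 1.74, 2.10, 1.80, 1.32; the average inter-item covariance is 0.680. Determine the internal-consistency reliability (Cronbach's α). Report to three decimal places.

sum of item variances = 1.74 + 2.10 + 1.80 + 1.32 = 6.96
Sum of the 6 distinct covariances = 6 × 0.680 = 4.080
total variance = sum of item variances + 2·Σcov = 6.96 + 2 × 4.080 = 15.120
α = (4/3)·(1 − 6.96/15.120) = 0.720

Cronbach's α = 0.720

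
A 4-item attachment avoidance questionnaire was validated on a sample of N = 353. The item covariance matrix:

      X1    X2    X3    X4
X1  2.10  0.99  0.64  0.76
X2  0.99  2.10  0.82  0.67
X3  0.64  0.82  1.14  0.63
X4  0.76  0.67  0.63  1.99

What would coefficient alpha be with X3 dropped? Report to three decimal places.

coefficient alpha = 0.658

Remaining items: X1, X2, X4 (k = 3).
ΣVar(i) = 2.10 + 2.10 + 1.99 = 6.19
Var(T) = 6.19 + 2 × 2.42 = 11.03
α (item deleted) = (3/2)·(1 − 6.19/11.03) = 0.658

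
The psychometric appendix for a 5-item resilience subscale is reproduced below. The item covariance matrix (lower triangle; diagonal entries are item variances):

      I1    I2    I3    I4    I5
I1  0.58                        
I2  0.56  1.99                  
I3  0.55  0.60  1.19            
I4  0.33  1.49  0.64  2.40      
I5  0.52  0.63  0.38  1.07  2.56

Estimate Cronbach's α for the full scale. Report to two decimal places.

Σσᵢ² = 0.58 + 1.99 + 1.19 + 2.40 + 2.56 = 8.72
Σ_{i<j} σ_ij = 6.77
σ²_total = 8.72 + 2 × 6.77 = 22.26
α = (k/(k−1))·(1 − Σσᵢ²/σ²_total) = (5/4)·(1 − 8.72/22.26) = 0.76

α = 0.76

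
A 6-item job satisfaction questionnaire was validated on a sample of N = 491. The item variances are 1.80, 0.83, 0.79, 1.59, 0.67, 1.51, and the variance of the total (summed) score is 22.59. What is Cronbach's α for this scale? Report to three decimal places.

sum of item variances = 1.80 + 0.83 + 0.79 + 1.59 + 0.67 + 1.51 = 7.19
α = (k/(k−1))·(1 − sum of item variances/σ²_T) = (6/5)·(1 − 7.19/22.59) = 0.818

α = 0.818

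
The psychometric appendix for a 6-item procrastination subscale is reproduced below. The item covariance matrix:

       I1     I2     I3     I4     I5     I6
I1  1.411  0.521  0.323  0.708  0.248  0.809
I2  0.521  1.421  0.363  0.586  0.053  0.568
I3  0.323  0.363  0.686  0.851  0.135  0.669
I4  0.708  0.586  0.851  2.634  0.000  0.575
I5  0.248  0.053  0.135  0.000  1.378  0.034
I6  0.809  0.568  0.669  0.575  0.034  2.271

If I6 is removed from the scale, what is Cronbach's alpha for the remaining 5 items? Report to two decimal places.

Cronbach's alpha = 0.63

Remaining items: I1, I2, I3, I4, I5 (k = 5).
sum of item variances = 1.411 + 1.421 + 0.686 + 2.634 + 1.378 = 7.530
Var(T) = 7.530 + 2 × 3.788 = 15.106
α (item deleted) = (5/4)·(1 − 7.530/15.106) = 0.63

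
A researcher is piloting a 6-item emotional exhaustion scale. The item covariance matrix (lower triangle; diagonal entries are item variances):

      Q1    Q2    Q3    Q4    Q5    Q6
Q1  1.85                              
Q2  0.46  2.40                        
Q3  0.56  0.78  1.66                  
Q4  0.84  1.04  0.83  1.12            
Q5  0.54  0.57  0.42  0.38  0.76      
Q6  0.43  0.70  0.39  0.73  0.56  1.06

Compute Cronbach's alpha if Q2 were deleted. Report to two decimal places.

Remaining items: Q1, Q3, Q4, Q5, Q6 (k = 5).
ΣVar(i) = 1.85 + 1.66 + 1.12 + 0.76 + 1.06 = 6.45
total variance = 6.45 + 2 × 5.68 = 17.81
α (item deleted) = (5/4)·(1 − 6.45/17.81) = 0.80

Cronbach's alpha = 0.80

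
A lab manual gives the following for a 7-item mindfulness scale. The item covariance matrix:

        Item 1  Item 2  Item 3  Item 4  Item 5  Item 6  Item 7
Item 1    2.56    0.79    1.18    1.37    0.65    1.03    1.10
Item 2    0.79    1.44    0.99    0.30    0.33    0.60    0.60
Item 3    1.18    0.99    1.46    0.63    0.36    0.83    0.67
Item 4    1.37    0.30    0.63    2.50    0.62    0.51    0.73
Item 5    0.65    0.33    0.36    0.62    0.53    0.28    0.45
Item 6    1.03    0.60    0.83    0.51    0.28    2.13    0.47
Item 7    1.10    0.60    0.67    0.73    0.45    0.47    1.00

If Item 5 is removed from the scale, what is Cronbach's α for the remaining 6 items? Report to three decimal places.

Cronbach's α = 0.816

Remaining items: Item 1, Item 2, Item 3, Item 4, Item 6, Item 7 (k = 6).
ΣVar(i) = 2.56 + 1.44 + 1.46 + 2.50 + 2.13 + 1.00 = 11.09
Var(T) = 11.09 + 2 × 11.80 = 34.69
α (item deleted) = (6/5)·(1 − 11.09/34.69) = 0.816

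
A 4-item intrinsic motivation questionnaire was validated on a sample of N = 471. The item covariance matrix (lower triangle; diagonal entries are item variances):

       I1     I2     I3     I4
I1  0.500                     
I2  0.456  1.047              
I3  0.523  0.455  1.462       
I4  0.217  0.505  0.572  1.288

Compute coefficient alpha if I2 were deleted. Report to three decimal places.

α = 0.670

Remaining items: I1, I3, I4 (k = 3).
ΣVar(i) = 0.500 + 1.462 + 1.288 = 3.250
Var(T) = 3.250 + 2 × 1.312 = 5.874
α (item deleted) = (3/2)·(1 − 3.250/5.874) = 0.670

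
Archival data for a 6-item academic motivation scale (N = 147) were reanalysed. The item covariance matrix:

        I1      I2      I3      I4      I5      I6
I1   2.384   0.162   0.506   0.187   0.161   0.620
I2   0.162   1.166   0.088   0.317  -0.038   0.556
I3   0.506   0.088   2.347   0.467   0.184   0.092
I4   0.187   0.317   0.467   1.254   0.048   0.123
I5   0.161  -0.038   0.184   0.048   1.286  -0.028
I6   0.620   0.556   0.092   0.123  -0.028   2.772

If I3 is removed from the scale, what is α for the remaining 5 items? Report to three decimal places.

α = 0.403

Remaining items: I1, I2, I4, I5, I6 (k = 5).
ΣVar(i) = 2.384 + 1.166 + 1.254 + 1.286 + 2.772 = 8.862
total variance = 8.862 + 2 × 2.108 = 13.078
α (item deleted) = (5/4)·(1 − 8.862/13.078) = 0.403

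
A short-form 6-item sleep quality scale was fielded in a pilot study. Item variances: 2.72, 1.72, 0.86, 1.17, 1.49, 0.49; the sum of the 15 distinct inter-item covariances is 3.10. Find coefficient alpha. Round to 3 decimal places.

α = 0.508

Σσ²ᵢ = 2.72 + 1.72 + 0.86 + 1.17 + 1.49 + 0.49 = 8.45
Sum of distinct covariances = 3.10
σ²_total = Σσ²ᵢ + 2·Σcov = 8.45 + 2 × 3.10 = 14.65
α = (6/5)·(1 − 8.45/14.65) = 0.508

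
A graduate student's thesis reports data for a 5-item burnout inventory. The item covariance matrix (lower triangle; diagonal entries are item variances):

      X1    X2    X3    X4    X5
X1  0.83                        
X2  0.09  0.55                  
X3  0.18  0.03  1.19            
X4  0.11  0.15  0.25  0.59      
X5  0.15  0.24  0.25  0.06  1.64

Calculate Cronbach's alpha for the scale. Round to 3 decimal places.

Cronbach's alpha = 0.483

Σσᵢ² = 0.83 + 0.55 + 1.19 + 0.59 + 1.64 = 4.80
Σ_{i<j} σ_ij = 1.51
σ²_T = 4.80 + 2 × 1.51 = 7.82
α = (k/(k−1))·(1 − Σσᵢ²/σ²_T) = (5/4)·(1 − 4.80/7.82) = 0.483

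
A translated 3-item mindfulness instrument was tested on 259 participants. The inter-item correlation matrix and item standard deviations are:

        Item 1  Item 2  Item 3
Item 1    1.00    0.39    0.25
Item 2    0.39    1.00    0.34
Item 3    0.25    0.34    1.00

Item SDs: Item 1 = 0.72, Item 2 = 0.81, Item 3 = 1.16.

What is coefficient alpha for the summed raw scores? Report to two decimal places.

α = 0.56

Σσ²ᵢ = 0.72² + 0.81² + 1.16² = 2.5201
Covariances σ_ij = r_ij · s_i · s_j:
  σ(Item 1,Item 2) = 0.39 × 0.72 × 0.81 = 0.2274
  σ(Item 1,Item 3) = 0.25 × 0.72 × 1.16 = 0.2088
  σ(Item 2,Item 3) = 0.34 × 0.81 × 1.16 = 0.3195
σ²_T = Σσ²ᵢ + 2·Σσ_ij = 2.5201 + 2 × 0.7557 = 4.0315
α = (3/2)·(1 − 2.5201/4.0315) = 0.56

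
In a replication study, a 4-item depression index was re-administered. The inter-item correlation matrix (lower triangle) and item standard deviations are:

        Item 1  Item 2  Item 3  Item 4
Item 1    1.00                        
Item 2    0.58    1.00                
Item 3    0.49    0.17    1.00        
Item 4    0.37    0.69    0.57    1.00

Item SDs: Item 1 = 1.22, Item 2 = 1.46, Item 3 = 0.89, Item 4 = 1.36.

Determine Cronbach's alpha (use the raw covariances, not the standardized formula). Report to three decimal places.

α = 0.783

Σσ²ᵢ = 1.22² + 1.46² + 0.89² + 1.36² = 6.2617
Covariances σ_ij = r_ij · s_i · s_j:
  σ(Item 1,Item 2) = 0.58 × 1.22 × 1.46 = 1.0331
  σ(Item 1,Item 3) = 0.49 × 1.22 × 0.89 = 0.5320
  σ(Item 1,Item 4) = 0.37 × 1.22 × 1.36 = 0.6139
  σ(Item 2,Item 3) = 0.17 × 1.46 × 0.89 = 0.2209
  σ(Item 2,Item 4) = 0.69 × 1.46 × 1.36 = 1.3701
  σ(Item 3,Item 4) = 0.57 × 0.89 × 1.36 = 0.6899
σ²_T = Σσ²ᵢ + 2·Σσ_ij = 6.2617 + 2 × 4.4599 = 15.1815
α = (4/3)·(1 − 6.2617/15.1815) = 0.783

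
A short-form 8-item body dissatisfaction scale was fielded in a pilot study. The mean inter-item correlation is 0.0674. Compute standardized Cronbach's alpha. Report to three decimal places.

α = 0.366

Standardized α = k·r̄ / (1 + (k−1)·r̄) = 8 × 0.0674 / (1 + 7 × 0.0674)
  = 0.5392 / 1.4718 = 0.366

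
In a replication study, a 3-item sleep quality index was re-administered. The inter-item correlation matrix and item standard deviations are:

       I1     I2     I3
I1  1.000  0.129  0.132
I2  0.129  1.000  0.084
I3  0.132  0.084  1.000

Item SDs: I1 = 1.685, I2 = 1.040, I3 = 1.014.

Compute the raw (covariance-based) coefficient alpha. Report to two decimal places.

α = 0.27

Σσ²ᵢ = 1.685² + 1.040² + 1.014² = 4.9490
Covariances σ_ij = r_ij · s_i · s_j:
  σ(I1,I2) = 0.129 × 1.685 × 1.040 = 0.2261
  σ(I1,I3) = 0.132 × 1.685 × 1.014 = 0.2255
  σ(I2,I3) = 0.084 × 1.040 × 1.014 = 0.0886
σ²_T = Σσ²ᵢ + 2·Σσ_ij = 4.9490 + 2 × 0.5402 = 6.0294
α = (3/2)·(1 − 4.9490/6.0294) = 0.27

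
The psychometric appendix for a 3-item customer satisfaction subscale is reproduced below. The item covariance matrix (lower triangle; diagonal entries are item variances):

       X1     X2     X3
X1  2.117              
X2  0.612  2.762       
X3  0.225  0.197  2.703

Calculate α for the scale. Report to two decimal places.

Σσ²ᵢ = 2.117 + 2.762 + 2.703 = 7.582
Sum of the distinct covariances = 1.034
Var(T) = 7.582 + 2 × 1.034 = 9.650
α = (k/(k−1))·(1 − Σσ²ᵢ/Var(T)) = (3/2)·(1 − 7.582/9.650) = 0.32

α = 0.32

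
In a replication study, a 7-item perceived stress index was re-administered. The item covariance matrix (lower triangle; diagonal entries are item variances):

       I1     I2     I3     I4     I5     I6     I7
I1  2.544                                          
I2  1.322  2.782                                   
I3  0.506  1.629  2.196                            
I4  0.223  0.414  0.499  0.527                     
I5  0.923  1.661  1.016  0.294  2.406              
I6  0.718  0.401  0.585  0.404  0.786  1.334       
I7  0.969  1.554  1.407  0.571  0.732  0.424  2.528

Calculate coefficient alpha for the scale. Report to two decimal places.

α = 0.82

sum of item variances = 2.544 + 2.782 + 2.196 + 0.527 + 2.406 + 1.334 + 2.528 = 14.317
Sum of the distinct covariances = 17.038
σ²_total = 14.317 + 2 × 17.038 = 48.393
α = (k/(k−1))·(1 − sum of item variances/σ²_total) = (7/6)·(1 − 14.317/48.393) = 0.82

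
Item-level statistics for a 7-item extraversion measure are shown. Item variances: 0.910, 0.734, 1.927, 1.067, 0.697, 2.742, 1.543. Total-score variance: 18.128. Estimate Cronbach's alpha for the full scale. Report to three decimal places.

Cronbach's alpha = 0.548

sum of item variances = 0.910 + 0.734 + 1.927 + 1.067 + 0.697 + 2.742 + 1.543 = 9.620
α = (k/(k−1))·(1 − sum of item variances/total variance) = (7/6)·(1 − 9.620/18.128) = 0.548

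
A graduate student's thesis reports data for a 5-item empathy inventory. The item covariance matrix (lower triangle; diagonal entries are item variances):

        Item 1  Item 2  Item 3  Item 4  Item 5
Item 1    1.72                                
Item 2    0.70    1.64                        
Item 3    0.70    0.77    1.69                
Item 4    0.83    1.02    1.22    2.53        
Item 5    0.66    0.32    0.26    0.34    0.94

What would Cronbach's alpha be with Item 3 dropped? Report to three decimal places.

Remaining items: Item 1, Item 2, Item 4, Item 5 (k = 4).
sum of item variances = 1.72 + 1.64 + 2.53 + 0.94 = 6.83
σ²_T = 6.83 + 2 × 3.87 = 14.57
α (item deleted) = (4/3)·(1 − 6.83/14.57) = 0.708

α = 0.708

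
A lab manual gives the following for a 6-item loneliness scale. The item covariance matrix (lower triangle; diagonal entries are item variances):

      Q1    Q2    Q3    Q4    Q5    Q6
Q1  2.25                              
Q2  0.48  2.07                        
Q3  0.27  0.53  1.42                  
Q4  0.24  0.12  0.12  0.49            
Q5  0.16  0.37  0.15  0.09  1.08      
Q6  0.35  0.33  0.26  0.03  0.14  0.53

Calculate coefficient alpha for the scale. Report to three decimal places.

sum of item variances = 2.25 + 2.07 + 1.42 + 0.49 + 1.08 + 0.53 = 7.84
Sum of off-diagonal covariances = 3.64
σ²_total = 7.84 + 2 × 3.64 = 15.12
α = (k/(k−1))·(1 − sum of item variances/σ²_total) = (6/5)·(1 − 7.84/15.12) = 0.578

coefficient alpha = 0.578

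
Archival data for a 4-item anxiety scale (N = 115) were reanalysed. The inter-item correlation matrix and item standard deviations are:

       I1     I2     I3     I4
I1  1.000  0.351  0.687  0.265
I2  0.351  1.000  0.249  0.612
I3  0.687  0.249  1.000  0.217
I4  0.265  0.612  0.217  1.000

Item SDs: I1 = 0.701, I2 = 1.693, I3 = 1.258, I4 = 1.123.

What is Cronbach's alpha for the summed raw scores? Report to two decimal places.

Cronbach's alpha = 0.68

Σσ²ᵢ = 0.701² + 1.693² + 1.258² + 1.123² = 6.2013
Covariances σ_ij = r_ij · s_i · s_j:
  σ(I1,I2) = 0.351 × 0.701 × 1.693 = 0.4166
  σ(I1,I3) = 0.687 × 0.701 × 1.258 = 0.6058
  σ(I1,I4) = 0.265 × 0.701 × 1.123 = 0.2086
  σ(I2,I3) = 0.249 × 1.693 × 1.258 = 0.5303
  σ(I2,I4) = 0.612 × 1.693 × 1.123 = 1.1636
  σ(I3,I4) = 0.217 × 1.258 × 1.123 = 0.3066
σ²_T = Σσ²ᵢ + 2·Σσ_ij = 6.2013 + 2 × 3.2315 = 12.6643
α = (4/3)·(1 − 6.2013/12.6643) = 0.68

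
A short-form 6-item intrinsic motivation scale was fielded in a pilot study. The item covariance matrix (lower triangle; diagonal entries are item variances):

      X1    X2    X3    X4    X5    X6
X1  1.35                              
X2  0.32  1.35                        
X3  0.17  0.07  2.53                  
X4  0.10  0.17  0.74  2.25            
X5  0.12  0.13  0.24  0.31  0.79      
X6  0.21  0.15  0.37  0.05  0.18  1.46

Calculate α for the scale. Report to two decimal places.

α = 0.49

Σσ²ᵢ = 1.35 + 1.35 + 2.53 + 2.25 + 0.79 + 1.46 = 9.73
Σ_{i<j} σ_ij = 3.33
σ²_total = 9.73 + 2 × 3.33 = 16.39
α = (k/(k−1))·(1 − Σσ²ᵢ/σ²_total) = (6/5)·(1 − 9.73/16.39) = 0.49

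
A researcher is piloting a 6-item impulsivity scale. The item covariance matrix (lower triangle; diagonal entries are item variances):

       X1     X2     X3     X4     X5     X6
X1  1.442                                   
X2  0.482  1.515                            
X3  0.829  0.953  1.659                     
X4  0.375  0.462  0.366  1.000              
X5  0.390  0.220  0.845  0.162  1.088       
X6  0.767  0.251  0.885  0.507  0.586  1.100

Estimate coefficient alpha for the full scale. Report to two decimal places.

coefficient alpha = 0.81

ΣVar(i) = 1.442 + 1.515 + 1.659 + 1.000 + 1.088 + 1.100 = 7.804
Sum of the distinct covariances = 8.080
σ²_total = 7.804 + 2 × 8.080 = 23.964
α = (k/(k−1))·(1 − ΣVar(i)/σ²_total) = (6/5)·(1 − 7.804/23.964) = 0.81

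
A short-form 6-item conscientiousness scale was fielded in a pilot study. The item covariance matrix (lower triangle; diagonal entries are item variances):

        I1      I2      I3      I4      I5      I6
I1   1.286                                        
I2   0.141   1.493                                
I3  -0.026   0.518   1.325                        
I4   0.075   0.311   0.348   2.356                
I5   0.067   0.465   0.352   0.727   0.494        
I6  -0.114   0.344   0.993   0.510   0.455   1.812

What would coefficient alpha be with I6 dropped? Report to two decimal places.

Remaining items: I1, I2, I3, I4, I5 (k = 5).
sum of item variances = 1.286 + 1.493 + 1.325 + 2.356 + 0.494 = 6.954
σ²_total = 6.954 + 2 × 2.978 = 12.910
α (item deleted) = (5/4)·(1 − 6.954/12.910) = 0.58

coefficient alpha = 0.58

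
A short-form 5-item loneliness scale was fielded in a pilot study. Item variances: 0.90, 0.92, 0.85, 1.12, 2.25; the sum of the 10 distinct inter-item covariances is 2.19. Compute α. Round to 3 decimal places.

ΣVar(i) = 0.90 + 0.92 + 0.85 + 1.12 + 2.25 = 6.04
Sum of distinct covariances = 2.19
Var(T) = ΣVar(i) + 2·Σcov = 6.04 + 2 × 2.19 = 10.42
α = (5/4)·(1 − 6.04/10.42) = 0.525

α = 0.525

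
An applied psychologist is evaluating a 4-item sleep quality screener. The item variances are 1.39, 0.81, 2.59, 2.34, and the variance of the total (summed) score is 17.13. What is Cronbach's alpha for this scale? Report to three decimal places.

α = 0.778

ΣVar(i) = 1.39 + 0.81 + 2.59 + 2.34 = 7.13
α = (k/(k−1))·(1 − ΣVar(i)/Var(T)) = (4/3)·(1 − 7.13/17.13) = 0.778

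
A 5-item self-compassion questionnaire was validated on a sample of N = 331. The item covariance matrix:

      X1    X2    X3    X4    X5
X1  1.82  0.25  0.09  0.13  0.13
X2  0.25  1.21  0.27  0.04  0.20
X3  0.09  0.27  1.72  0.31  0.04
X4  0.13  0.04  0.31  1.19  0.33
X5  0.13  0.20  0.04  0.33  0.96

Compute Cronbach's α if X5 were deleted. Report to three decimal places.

Cronbach's α = 0.358

Remaining items: X1, X2, X3, X4 (k = 4).
ΣVar(i) = 1.82 + 1.21 + 1.72 + 1.19 = 5.94
total variance = 5.94 + 2 × 1.09 = 8.12
α (item deleted) = (4/3)·(1 − 5.94/8.12) = 0.358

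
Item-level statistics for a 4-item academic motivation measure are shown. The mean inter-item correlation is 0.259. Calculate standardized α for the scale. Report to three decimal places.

Standardized α = k·r̄ / (1 + (k−1)·r̄) = 4 × 0.259 / (1 + 3 × 0.259)
  = 1.0360 / 1.7770 = 0.583

standardized α = 0.583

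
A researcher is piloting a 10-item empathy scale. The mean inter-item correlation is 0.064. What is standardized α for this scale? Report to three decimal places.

Standardized α = k·r̄ / (1 + (k−1)·r̄) = 10 × 0.064 / (1 + 9 × 0.064)
  = 0.6400 / 1.5760 = 0.406

standardized α = 0.406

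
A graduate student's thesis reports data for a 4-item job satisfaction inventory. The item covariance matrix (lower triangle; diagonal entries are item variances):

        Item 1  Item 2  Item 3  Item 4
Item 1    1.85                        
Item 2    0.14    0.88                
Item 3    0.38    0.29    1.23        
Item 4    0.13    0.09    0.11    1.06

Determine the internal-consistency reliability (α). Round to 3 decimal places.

α = 0.416

Σσᵢ² = 1.85 + 0.88 + 1.23 + 1.06 = 5.02
Sum of the distinct covariances = 1.14
σ²_total = 5.02 + 2 × 1.14 = 7.30
α = (k/(k−1))·(1 − Σσᵢ²/σ²_total) = (4/3)·(1 − 5.02/7.30) = 0.416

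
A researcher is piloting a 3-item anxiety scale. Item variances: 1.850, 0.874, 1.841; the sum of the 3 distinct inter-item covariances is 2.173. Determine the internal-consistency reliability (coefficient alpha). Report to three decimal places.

Σσᵢ² = 1.850 + 0.874 + 1.841 = 4.565
Sum of distinct covariances = 2.173
σ²_T = Σσᵢ² + 2·Σcov = 4.565 + 2 × 2.173 = 8.911
α = (3/2)·(1 − 4.565/8.911) = 0.732

coefficient alpha = 0.732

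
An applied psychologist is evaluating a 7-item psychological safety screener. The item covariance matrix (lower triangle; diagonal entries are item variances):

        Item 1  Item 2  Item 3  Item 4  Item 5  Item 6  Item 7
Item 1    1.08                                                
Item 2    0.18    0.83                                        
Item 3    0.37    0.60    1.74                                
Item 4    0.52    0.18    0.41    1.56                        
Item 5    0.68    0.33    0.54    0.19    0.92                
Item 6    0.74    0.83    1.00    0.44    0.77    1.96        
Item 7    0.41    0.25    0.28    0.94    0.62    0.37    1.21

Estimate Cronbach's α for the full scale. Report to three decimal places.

Cronbach's α = 0.812

Σσᵢ² = 1.08 + 0.83 + 1.74 + 1.56 + 0.92 + 1.96 + 1.21 = 9.30
Sum of the distinct covariances = 10.65
Var(T) = 9.30 + 2 × 10.65 = 30.60
α = (k/(k−1))·(1 − Σσᵢ²/Var(T)) = (7/6)·(1 − 9.30/30.60) = 0.812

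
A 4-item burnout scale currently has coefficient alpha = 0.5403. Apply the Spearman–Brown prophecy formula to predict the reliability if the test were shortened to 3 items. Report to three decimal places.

predicted reliability = 0.469

Length factor m = 3/4 = 0.7500
α' = m·α / (1 − (1−m)·α)
   = 3/4 × 0.5403 / (1 − (1 − 3/4) × 0.5403)
   = 0.4052 / 0.8649 = 0.469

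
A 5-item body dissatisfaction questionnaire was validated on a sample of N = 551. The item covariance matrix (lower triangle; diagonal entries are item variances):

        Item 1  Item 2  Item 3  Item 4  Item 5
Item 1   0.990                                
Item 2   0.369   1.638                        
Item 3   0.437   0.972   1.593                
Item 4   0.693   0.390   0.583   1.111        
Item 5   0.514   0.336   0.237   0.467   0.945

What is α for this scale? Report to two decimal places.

α = 0.77

ΣVar(i) = 0.990 + 1.638 + 1.593 + 1.111 + 0.945 = 6.277
Sum of the distinct covariances = 4.998
Var(T) = 6.277 + 2 × 4.998 = 16.273
α = (k/(k−1))·(1 − ΣVar(i)/Var(T)) = (5/4)·(1 − 6.277/16.273) = 0.77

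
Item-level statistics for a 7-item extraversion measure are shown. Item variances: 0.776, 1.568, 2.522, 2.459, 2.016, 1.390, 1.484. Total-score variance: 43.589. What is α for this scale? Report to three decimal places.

α = 0.840

ΣVar(i) = 0.776 + 1.568 + 2.522 + 2.459 + 2.016 + 1.390 + 1.484 = 12.215
α = (k/(k−1))·(1 − ΣVar(i)/total variance) = (7/6)·(1 − 12.215/43.589) = 0.840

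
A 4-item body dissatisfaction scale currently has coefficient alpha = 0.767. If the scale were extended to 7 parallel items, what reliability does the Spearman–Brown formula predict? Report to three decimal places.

predicted reliability = 0.852

Length factor m = 7/4 = 1.7500
α' = m·α / (1 + (m−1)·α)
   = 7/4 × 0.767 / (1 + (7/4 − 1) × 0.767)
   = 1.3422 / 1.5753 = 0.852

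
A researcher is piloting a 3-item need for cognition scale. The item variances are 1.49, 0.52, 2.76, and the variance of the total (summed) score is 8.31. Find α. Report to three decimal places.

Σσ²ᵢ = 1.49 + 0.52 + 2.76 = 4.77
α = (k/(k−1))·(1 − Σσ²ᵢ/Var(T)) = (3/2)·(1 − 4.77/8.31) = 0.639

α = 0.639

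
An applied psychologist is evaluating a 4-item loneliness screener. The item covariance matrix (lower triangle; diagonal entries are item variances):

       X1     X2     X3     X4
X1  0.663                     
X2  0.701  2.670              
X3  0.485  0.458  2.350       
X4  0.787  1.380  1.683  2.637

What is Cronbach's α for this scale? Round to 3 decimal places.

Cronbach's α = 0.759

sum of item variances = 0.663 + 2.670 + 2.350 + 2.637 = 8.320
Σ_{i<j} σ_ij = 5.494
total variance = 8.320 + 2 × 5.494 = 19.308
α = (k/(k−1))·(1 − sum of item variances/total variance) = (4/3)·(1 − 8.320/19.308) = 0.759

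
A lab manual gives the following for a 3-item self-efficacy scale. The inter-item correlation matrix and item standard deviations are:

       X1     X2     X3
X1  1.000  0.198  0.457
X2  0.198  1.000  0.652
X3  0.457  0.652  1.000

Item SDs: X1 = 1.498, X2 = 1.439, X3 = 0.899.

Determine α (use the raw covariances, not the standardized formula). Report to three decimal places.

Σσ²ᵢ = 1.498² + 1.439² + 0.899² = 5.1229
Covariances σ_ij = r_ij · s_i · s_j:
  σ(X1,X2) = 0.198 × 1.498 × 1.439 = 0.4268
  σ(X1,X3) = 0.457 × 1.498 × 0.899 = 0.6154
  σ(X2,X3) = 0.652 × 1.439 × 0.899 = 0.8435
σ²_T = Σσ²ᵢ + 2·Σσ_ij = 5.1229 + 2 × 1.8857 = 8.8943
α = (3/2)·(1 − 5.1229/8.8943) = 0.636

α = 0.636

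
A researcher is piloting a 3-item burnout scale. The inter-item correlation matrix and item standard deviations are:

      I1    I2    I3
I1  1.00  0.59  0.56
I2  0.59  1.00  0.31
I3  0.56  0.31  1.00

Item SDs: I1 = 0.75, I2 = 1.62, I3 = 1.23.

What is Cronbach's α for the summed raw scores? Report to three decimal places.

Σσ²ᵢ = 0.75² + 1.62² + 1.23² = 4.6998
Covariances σ_ij = r_ij · s_i · s_j:
  σ(I1,I2) = 0.59 × 0.75 × 1.62 = 0.7169
  σ(I1,I3) = 0.56 × 0.75 × 1.23 = 0.5166
  σ(I2,I3) = 0.31 × 1.62 × 1.23 = 0.6177
σ²_T = Σσ²ᵢ + 2·Σσ_ij = 4.6998 + 2 × 1.8512 = 8.4022
α = (3/2)·(1 − 4.6998/8.4022) = 0.661

Cronbach's α = 0.661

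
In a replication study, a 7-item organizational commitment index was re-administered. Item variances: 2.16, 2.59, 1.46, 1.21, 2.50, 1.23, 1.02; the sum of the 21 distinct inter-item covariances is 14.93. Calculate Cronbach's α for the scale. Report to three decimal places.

Cronbach's α = 0.829

Σσᵢ² = 2.16 + 2.59 + 1.46 + 1.21 + 2.50 + 1.23 + 1.02 = 12.17
Sum of distinct covariances = 14.93
σ²_total = Σσᵢ² + 2·Σcov = 12.17 + 2 × 14.93 = 42.03
α = (7/6)·(1 − 12.17/42.03) = 0.829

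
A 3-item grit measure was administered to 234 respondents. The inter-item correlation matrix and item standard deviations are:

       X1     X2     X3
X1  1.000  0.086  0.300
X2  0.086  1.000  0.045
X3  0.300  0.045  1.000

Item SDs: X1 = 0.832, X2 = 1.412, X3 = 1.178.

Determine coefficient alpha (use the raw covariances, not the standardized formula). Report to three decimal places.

α = 0.281

Σσ²ᵢ = 0.832² + 1.412² + 1.178² = 4.0737
Covariances σ_ij = r_ij · s_i · s_j:
  σ(X1,X2) = 0.086 × 0.832 × 1.412 = 0.1010
  σ(X1,X3) = 0.300 × 0.832 × 1.178 = 0.2940
  σ(X2,X3) = 0.045 × 1.412 × 1.178 = 0.0749
σ²_T = Σσ²ᵢ + 2·Σσ_ij = 4.0737 + 2 × 0.4699 = 5.0135
α = (3/2)·(1 − 4.0737/5.0135) = 0.281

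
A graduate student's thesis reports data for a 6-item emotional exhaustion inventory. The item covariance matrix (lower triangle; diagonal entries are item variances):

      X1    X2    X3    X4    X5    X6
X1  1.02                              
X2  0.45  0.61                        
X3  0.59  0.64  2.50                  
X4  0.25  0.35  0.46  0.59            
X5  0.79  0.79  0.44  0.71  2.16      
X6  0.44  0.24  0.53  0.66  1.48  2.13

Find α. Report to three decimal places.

Σσ²ᵢ = 1.02 + 0.61 + 2.50 + 0.59 + 2.16 + 2.13 = 9.01
Σ_{i<j} σ_ij = 8.82
σ²_T = 9.01 + 2 × 8.82 = 26.65
α = (k/(k−1))·(1 − Σσ²ᵢ/σ²_T) = (6/5)·(1 − 9.01/26.65) = 0.794

α = 0.794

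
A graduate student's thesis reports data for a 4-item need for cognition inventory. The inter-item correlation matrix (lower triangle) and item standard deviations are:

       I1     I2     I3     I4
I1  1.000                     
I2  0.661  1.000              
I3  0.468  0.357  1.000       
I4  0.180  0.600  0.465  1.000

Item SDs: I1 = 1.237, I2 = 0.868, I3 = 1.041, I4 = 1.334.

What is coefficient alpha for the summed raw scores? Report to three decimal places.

α = 0.746

Σσ²ᵢ = 1.237² + 0.868² + 1.041² + 1.334² = 5.1468
Covariances σ_ij = r_ij · s_i · s_j:
  σ(I1,I2) = 0.661 × 1.237 × 0.868 = 0.7097
  σ(I1,I3) = 0.468 × 1.237 × 1.041 = 0.6027
  σ(I1,I4) = 0.180 × 1.237 × 1.334 = 0.2970
  σ(I2,I3) = 0.357 × 0.868 × 1.041 = 0.3226
  σ(I2,I4) = 0.600 × 0.868 × 1.334 = 0.6947
  σ(I3,I4) = 0.465 × 1.041 × 1.334 = 0.6457
σ²_T = Σσ²ᵢ + 2·Σσ_ij = 5.1468 + 2 × 3.2724 = 11.6916
α = (4/3)·(1 − 5.1468/11.6916) = 0.746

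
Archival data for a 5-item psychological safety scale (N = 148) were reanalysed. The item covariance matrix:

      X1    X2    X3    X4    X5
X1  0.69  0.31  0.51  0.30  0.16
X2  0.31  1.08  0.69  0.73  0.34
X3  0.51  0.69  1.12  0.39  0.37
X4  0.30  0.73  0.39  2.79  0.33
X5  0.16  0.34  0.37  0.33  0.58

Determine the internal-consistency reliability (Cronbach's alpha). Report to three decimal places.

sum of item variances = 0.69 + 1.08 + 1.12 + 2.79 + 0.58 = 6.26
Sum of the distinct covariances = 4.13
σ²_T = 6.26 + 2 × 4.13 = 14.52
α = (k/(k−1))·(1 − sum of item variances/σ²_T) = (5/4)·(1 − 6.26/14.52) = 0.711

Cronbach's alpha = 0.711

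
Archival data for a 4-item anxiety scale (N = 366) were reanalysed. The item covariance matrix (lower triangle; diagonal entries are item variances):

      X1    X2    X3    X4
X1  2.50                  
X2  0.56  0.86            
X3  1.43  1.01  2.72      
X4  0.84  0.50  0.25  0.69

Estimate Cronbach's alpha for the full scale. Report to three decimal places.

α = 0.767

Σσᵢ² = 2.50 + 0.86 + 2.72 + 0.69 = 6.77
Sum of off-diagonal covariances = 4.59
σ²_T = 6.77 + 2 × 4.59 = 15.95
α = (k/(k−1))·(1 − Σσᵢ²/σ²_T) = (4/3)·(1 − 6.77/15.95) = 0.767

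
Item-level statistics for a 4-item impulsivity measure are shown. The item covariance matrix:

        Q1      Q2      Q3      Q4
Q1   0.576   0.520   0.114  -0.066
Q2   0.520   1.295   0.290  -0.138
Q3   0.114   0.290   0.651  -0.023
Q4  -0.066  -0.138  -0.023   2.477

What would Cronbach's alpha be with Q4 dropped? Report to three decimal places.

Remaining items: Q1, Q2, Q3 (k = 3).
sum of item variances = 0.576 + 1.295 + 0.651 = 2.522
σ²_T = 2.522 + 2 × 0.924 = 4.370
α (item deleted) = (3/2)·(1 − 2.522/4.370) = 0.634

Cronbach's alpha = 0.634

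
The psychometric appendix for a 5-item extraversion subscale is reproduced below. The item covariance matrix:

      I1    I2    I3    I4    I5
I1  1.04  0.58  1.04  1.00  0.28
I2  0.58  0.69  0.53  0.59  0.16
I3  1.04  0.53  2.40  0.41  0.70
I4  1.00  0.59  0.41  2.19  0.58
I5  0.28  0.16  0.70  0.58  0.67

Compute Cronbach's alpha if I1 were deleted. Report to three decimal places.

Remaining items: I2, I3, I4, I5 (k = 4).
sum of item variances = 0.69 + 2.40 + 2.19 + 0.67 = 5.95
Var(T) = 5.95 + 2 × 2.97 = 11.89
α (item deleted) = (4/3)·(1 − 5.95/11.89) = 0.666

Cronbach's alpha = 0.666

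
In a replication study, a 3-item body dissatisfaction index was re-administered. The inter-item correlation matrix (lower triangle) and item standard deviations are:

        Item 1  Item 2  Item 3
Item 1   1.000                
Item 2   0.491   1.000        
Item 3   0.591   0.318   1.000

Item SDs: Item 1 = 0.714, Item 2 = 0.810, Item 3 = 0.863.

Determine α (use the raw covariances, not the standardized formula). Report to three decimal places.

Σσ²ᵢ = 0.714² + 0.810² + 0.863² = 1.9107
Covariances σ_ij = r_ij · s_i · s_j:
  σ(Item 1,Item 2) = 0.491 × 0.714 × 0.810 = 0.2840
  σ(Item 1,Item 3) = 0.591 × 0.714 × 0.863 = 0.3642
  σ(Item 2,Item 3) = 0.318 × 0.810 × 0.863 = 0.2223
σ²_T = Σσ²ᵢ + 2·Σσ_ij = 1.9107 + 2 × 0.8705 = 3.6517
α = (3/2)·(1 − 1.9107/3.6517) = 0.715

α = 0.715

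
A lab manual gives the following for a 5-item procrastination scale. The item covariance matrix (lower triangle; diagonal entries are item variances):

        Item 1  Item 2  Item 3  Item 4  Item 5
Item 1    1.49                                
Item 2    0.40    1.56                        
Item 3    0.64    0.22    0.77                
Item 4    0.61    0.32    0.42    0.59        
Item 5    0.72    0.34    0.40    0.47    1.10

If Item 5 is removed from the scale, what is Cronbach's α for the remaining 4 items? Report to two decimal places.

Remaining items: Item 1, Item 2, Item 3, Item 4 (k = 4).
Σσᵢ² = 1.49 + 1.56 + 0.77 + 0.59 = 4.41
σ²_total = 4.41 + 2 × 2.61 = 9.63
α (item deleted) = (4/3)·(1 − 4.41/9.63) = 0.72

Cronbach's α = 0.72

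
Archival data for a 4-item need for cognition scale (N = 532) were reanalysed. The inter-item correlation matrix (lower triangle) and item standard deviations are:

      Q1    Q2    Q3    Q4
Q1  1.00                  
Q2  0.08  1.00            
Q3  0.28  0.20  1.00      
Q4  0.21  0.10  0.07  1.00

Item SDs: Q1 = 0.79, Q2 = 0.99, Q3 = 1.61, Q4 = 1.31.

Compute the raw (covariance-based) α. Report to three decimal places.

α = 0.392

Σσ²ᵢ = 0.79² + 0.99² + 1.61² + 1.31² = 5.9124
Covariances σ_ij = r_ij · s_i · s_j:
  σ(Q1,Q2) = 0.08 × 0.79 × 0.99 = 0.0626
  σ(Q1,Q3) = 0.28 × 0.79 × 1.61 = 0.3561
  σ(Q1,Q4) = 0.21 × 0.79 × 1.31 = 0.2173
  σ(Q2,Q3) = 0.20 × 0.99 × 1.61 = 0.3188
  σ(Q2,Q4) = 0.10 × 0.99 × 1.31 = 0.1297
  σ(Q3,Q4) = 0.07 × 1.61 × 1.31 = 0.1476
σ²_T = Σσ²ᵢ + 2·Σσ_ij = 5.9124 + 2 × 1.2321 = 8.3766
α = (4/3)·(1 − 5.9124/8.3766) = 0.392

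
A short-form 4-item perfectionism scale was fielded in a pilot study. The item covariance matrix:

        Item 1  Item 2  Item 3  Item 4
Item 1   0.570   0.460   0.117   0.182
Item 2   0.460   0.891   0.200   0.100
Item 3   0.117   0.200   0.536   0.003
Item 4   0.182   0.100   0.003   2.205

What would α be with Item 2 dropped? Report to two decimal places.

α = 0.23

Remaining items: Item 1, Item 3, Item 4 (k = 3).
ΣVar(i) = 0.570 + 0.536 + 2.205 = 3.311
σ²_T = 3.311 + 2 × 0.302 = 3.915
α (item deleted) = (3/2)·(1 − 3.311/3.915) = 0.23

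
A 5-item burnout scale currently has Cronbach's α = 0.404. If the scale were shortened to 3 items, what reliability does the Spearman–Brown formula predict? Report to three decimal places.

predicted reliability = 0.289

Length factor m = 3/5 = 0.6000
α' = m·α / (1 − (1−m)·α)
   = 3/5 × 0.404 / (1 − (1 − 3/5) × 0.404)
   = 0.2424 / 0.8384 = 0.289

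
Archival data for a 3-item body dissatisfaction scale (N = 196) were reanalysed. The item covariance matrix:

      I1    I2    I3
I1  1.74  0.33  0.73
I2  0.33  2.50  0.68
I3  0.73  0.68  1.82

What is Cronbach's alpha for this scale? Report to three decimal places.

α = 0.547

ΣVar(i) = 1.74 + 2.50 + 1.82 = 6.06
Σ_{i<j} σ_ij = 1.74
total variance = 6.06 + 2 × 1.74 = 9.54
α = (k/(k−1))·(1 − ΣVar(i)/total variance) = (3/2)·(1 − 6.06/9.54) = 0.547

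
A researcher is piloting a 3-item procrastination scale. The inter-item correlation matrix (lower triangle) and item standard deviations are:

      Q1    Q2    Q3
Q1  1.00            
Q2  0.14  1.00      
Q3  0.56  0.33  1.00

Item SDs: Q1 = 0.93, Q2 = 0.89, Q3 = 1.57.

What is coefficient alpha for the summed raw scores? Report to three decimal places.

coefficient alpha = 0.605

Σσ²ᵢ = 0.93² + 0.89² + 1.57² = 4.1219
Covariances σ_ij = r_ij · s_i · s_j:
  σ(Q1,Q2) = 0.14 × 0.93 × 0.89 = 0.1159
  σ(Q1,Q3) = 0.56 × 0.93 × 1.57 = 0.8177
  σ(Q2,Q3) = 0.33 × 0.89 × 1.57 = 0.4611
σ²_T = Σσ²ᵢ + 2·Σσ_ij = 4.1219 + 2 × 1.3947 = 6.9113
α = (3/2)·(1 − 4.1219/6.9113) = 0.605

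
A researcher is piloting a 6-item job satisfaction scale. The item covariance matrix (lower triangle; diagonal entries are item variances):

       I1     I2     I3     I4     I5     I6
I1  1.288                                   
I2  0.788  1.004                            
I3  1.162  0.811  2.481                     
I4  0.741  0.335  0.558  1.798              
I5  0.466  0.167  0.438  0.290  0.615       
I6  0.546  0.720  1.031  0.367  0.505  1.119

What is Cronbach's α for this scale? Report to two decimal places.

α = 0.82

Σσ²ᵢ = 1.288 + 1.004 + 2.481 + 1.798 + 0.615 + 1.119 = 8.305
Sum of the distinct covariances = 8.925
σ²_total = 8.305 + 2 × 8.925 = 26.155
α = (k/(k−1))·(1 − Σσ²ᵢ/σ²_total) = (6/5)·(1 − 8.305/26.155) = 0.82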